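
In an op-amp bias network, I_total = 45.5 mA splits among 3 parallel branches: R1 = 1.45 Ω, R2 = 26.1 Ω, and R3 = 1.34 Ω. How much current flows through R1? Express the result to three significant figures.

Total conductance ΣG = 1/1.45 + 1/26.1 + 1/1.34 = 1.474 (units of 1/Ω).
R1 takes the fraction G_k/ΣG = 0.6897/1.474 = 0.4678, so I = 45.5 × 0.4678 = 21.29 mA.

I ≈ 21.3 mA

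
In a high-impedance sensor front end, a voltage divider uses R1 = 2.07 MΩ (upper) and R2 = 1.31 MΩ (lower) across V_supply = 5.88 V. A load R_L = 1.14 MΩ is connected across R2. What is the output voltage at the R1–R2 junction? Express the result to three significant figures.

The load sits in parallel with R2, giving an effective lower resistance R2' = R2·R_L/(R2+R_L) = 0.6096 MΩ.
Now apply the divider: V_out = 5.88 × 0.2275 = 1.338 V.
(Unloaded it would be 2.28 V; the load pulls it down.)

V_out ≈ 1.34 V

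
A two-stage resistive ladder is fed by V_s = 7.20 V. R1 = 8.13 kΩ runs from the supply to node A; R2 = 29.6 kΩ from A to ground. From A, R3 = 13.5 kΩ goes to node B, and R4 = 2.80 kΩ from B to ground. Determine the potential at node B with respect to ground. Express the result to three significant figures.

V_B ≈ 0.697 V

Looking into the second stage from A: R3 + R4 = 16.30 kΩ appears in parallel with R2.
R2 ‖ (R3+R4) = 10.51 kΩ.
V_A = 7.20 × 10.51/(8.13 + 10.51) = 4.060 V.
Stage 2 is unloaded, so V_B = V_A · R4/(R3+R4) = 4.060 × 2.80/16.30 = 0.6974 V.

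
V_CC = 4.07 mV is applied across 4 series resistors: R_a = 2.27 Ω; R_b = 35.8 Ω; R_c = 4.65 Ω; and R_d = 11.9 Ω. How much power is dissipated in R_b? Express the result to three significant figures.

The common current is I = 4.07/54.62 = 0.07451 mA.
V(R_b) = I·R = 2.668 mV; P = V·I = 2.668 × 0.07451 = 0.1988 µW.

P ≈ 0.199 µW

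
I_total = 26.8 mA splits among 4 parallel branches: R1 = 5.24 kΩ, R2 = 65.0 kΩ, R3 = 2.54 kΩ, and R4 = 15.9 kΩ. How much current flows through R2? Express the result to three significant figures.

Total conductance ΣG = 1/5.24 + 1/65.0 + 1/2.54 + 1/15.9 = 0.6628 (units of 1/kΩ).
Current divider: I(R2) = I_total · G_k/ΣG = 26.8 × (0.01538/0.6628) = 26.8 × 0.02321 = 0.6221 mA.

I ≈ 0.622 mA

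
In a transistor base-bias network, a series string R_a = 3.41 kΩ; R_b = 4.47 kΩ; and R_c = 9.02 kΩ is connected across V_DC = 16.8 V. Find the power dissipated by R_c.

ΣR = 16.90 kΩ → I = 16.8/16.90 = 0.9941 mA.
V(R_c) = I·R = 8.967 V; P = V·I = 8.967 × 0.9941 = 8.914 mW.

P ≈ 8.91 mW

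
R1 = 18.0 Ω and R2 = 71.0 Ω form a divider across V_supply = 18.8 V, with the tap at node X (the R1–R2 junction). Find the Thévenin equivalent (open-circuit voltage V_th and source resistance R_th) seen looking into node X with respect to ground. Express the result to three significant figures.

V_th ≈ 15.0 V, R_th ≈ 14.4 Ω

Open-circuit (no load on X): V_th = V_supply · R2/(R1 + R2) = 18.8 × 71.0/(18.00 + 71.0) = 15.00 V.
Looking into X with the source shorted: R_th = R1·R2/(R1+R2) = 18.00 × 71.0/89.00 = 14.36 Ω.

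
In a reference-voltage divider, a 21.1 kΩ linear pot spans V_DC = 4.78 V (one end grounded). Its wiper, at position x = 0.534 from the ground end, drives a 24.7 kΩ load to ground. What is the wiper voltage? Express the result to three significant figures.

The pot divides into 9.833 kΩ above the wiper and 11.27 kΩ below.
(x·R_p) ‖ R_L = 7.738 kΩ.
Loaded-divider output: V_out = 4.78 × 0.4404 = 2.105 V.

V_out ≈ 2.11 V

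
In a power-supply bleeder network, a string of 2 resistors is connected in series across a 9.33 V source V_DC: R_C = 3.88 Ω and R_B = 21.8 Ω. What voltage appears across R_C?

V ≈ 1.41 V

ΣR = 3.88 + 21.8 = 25.68 Ω.
Voltage divider: V = V_DC · (3.880 / 25.68) = 9.33 × 0.1511 = 1.410 V.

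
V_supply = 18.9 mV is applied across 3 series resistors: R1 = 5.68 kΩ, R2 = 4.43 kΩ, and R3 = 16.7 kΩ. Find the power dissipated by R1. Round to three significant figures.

P ≈ 2.82 nW

The common current is I = 18.9/26.81 = 0.7050 µA.
P = I²R = 0.4970 × 5.68 = 2.823 nW.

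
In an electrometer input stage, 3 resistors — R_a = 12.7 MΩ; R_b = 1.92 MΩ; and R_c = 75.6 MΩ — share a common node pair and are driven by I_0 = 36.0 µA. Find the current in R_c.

Total conductance ΣG = 1/12.7 + 1/1.92 + 1/75.6 = 0.6128 (units of 1/MΩ).
R_c takes the fraction G_k/ΣG = 0.01323/0.6128 = 0.02159, so I = 36.0 × 0.02159 = 0.7771 µA.

I ≈ 0.777 µA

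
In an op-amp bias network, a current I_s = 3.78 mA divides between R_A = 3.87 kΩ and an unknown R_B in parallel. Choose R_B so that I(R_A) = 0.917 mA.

Two-branch current divider: I_A = I_s · R_B/(R_A + R_B).
0.917/3.78 = R_B/(R_A + R_B) → R_B = R_A · (0.2426)/(1 − 0.2426) = 3.87 × 0.3203 = 1.240 kΩ.

R_B ≈ 1.24 kΩ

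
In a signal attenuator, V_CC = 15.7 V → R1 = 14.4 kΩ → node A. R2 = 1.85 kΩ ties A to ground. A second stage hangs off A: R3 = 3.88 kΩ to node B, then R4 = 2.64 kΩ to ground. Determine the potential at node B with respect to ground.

The second stage (R3 + R4 = 6.520 kΩ) loads node A in parallel with R2.
R2 ‖ (R3+R4) = 1.441 kΩ.
First divider: V_A = V_CC · 1.441/(14.4 + 1.441) = 1.428 V.
Stage 2 is unloaded, so V_B = V_A · R4/(R3+R4) = 1.428 × 2.64/6.520 = 0.5783 V.

V_B ≈ 0.578 V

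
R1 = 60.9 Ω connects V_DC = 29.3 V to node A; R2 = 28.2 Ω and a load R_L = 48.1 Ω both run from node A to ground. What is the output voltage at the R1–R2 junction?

V_out ≈ 6.62 V

The load sits in parallel with R2, giving an effective lower resistance R2' = R2·R_L/(R2+R_L) = 17.78 Ω.
Then V_out = V_DC · R2'/(R1 + R2') = 29.3 × 17.78/78.68 = 6.620 V.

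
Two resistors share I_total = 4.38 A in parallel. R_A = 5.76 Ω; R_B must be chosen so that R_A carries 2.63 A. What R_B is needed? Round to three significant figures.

R_B ≈ 8.66 Ω

In a two-way split, I_A/I_total = R_B/(R_A + R_B).
With f = 0.6005, R_B = R_A · f/(1−f) = 5.76 × 1.503 = 8.656 Ω.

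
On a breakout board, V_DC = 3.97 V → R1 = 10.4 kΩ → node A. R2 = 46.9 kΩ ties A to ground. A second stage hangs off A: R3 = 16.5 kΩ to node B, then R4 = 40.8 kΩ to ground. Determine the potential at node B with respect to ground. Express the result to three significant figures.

Node A sees R2 in parallel with the series input of stage 2, R3 + R4 = 57.30 kΩ.
R2 ‖ (R3+R4) = 25.79 kΩ.
So V_A = 3.97 × 0.7126 = 2.829 V.
Then the unloaded second divider: V_B = V_A × R4/(R3+R4) = 2.829 × 0.7120 = 2.014 V.

V_B ≈ 2.01 V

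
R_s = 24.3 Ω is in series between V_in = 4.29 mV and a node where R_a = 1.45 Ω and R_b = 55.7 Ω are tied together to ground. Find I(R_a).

I ≈ 0.163 mA

Parallel bank: R_p = 1/(1/1.45 + 1/55.7) = 1.413 Ω.
V_A = 4.29 × 1.413/25.71 = 0.2358 mV.
Branch current I = V_A/R_a = 0.2358/1.45 = 0.1626 mA.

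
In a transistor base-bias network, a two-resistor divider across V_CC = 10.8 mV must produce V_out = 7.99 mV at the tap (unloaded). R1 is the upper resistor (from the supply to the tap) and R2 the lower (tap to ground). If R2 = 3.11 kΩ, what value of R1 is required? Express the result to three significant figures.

Required fraction k = V_out/V_CC = 0.7398.
Rearranging, R1 = R2·(1−k)/k = 3.11 × 0.3517 = 1.094 kΩ.

R1 ≈ 1.09 kΩ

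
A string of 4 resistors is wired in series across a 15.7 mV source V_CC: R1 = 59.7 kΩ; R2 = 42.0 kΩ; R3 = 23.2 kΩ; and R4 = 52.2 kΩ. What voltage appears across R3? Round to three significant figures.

V ≈ 2.06 mV

ΣR = 59.7 + 42.0 + 23.2 + 52.2 = 177.1 kΩ.
V = V_CC · R/ΣR = 15.7 × 0.1310 = 2.057 mV.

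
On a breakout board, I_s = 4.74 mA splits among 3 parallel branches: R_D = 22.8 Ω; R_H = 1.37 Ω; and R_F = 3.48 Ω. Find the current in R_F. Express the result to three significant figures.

Total conductance ΣG = 1/22.8 + 1/1.37 + 1/3.48 = 1.061 (units of 1/Ω).
Current divider: I(R_F) = I_s · G_k/ΣG = 4.74 × (0.2874/1.061) = 4.74 × 0.2708 = 1.284 mA.

I ≈ 1.28 mA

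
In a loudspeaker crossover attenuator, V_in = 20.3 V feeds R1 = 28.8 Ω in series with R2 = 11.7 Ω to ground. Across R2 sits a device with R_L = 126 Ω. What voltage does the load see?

R2 ‖ R_L = (11.7 × 126)/(11.7 + 126) = 10.71 Ω.
Now apply the divider: V_out = 20.3 × 0.2710 = 5.501 V.
(Unloaded it would be 5.86 V; the load pulls it down.)

V_out ≈ 5.50 V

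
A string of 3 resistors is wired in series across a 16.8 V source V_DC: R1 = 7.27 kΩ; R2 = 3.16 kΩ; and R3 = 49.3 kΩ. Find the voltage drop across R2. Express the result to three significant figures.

V ≈ 0.889 V

Total series resistance ΣR = 7.27 + 3.16 + 49.3 = 59.73 kΩ.
Voltage divider: V = V_DC · (3.160 / 59.73) = 16.8 × 0.05290 = 0.8888 V.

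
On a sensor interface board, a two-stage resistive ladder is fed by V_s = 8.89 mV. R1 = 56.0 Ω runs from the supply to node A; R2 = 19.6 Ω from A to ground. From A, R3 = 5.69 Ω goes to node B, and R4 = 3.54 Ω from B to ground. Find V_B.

The second stage (R3 + R4 = 9.230 Ω) loads node A in parallel with R2.
Effective lower resistance at A: R2 ‖ 9.230 = 6.275 Ω.
V_A = 8.89 × 6.275/(56.0 + 6.275) = 0.8958 mV.
Stage 2 is unloaded, so V_B = V_A · R4/(R3+R4) = 0.8958 × 3.54/9.230 = 0.3436 mV.

V_B ≈ 0.344 mV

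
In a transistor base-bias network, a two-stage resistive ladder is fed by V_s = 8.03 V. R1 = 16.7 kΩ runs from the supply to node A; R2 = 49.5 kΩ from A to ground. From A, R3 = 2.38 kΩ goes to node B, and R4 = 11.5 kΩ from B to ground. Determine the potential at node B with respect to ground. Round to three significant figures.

V_B ≈ 2.62 V

The second stage (R3 + R4 = 13.88 kΩ) loads node A in parallel with R2.
R2 ‖ (R3+R4) = 10.84 kΩ.
First divider: V_A = V_s · 10.84/(16.7 + 10.84) = 3.161 V.
Stage 2 is unloaded, so V_B = V_A · R4/(R3+R4) = 3.161 × 11.5/13.88 = 2.619 V.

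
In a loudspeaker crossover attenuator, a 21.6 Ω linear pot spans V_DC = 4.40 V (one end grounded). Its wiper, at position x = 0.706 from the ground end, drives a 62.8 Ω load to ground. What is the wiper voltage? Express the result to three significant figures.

Lower segment x·R_p = 15.25 Ω; upper segment (1−x)·R_p = 6.350 Ω.
Lower segment in parallel with the load: 15.25 ‖ 62.8 = 12.27 Ω.
V_out = 4.40 × 12.27/(6.350 + 12.27) = 2.899 V.
(Unloaded: V_out = x·V_DC = 3.11 V.)

V_out ≈ 2.90 V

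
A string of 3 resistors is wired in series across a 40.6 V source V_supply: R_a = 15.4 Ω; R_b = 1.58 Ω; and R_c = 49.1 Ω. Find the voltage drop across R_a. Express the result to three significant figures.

V ≈ 9.46 V

Series total: ΣR = 15.4 + 1.58 + 49.1 = 66.08 Ω.
Voltage divider: V = V_supply · (15.40 / 66.08) = 40.6 × 0.2331 = 9.462 V.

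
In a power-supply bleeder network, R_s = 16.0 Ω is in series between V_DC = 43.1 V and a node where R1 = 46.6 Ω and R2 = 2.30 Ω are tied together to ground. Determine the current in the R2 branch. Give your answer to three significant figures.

I ≈ 2.26 A

Combine the parallel branches: R_p = (1/46.6 + 1/2.30)⁻¹ = 2.192 Ω.
Node voltage V_A = V_DC · R_p/(R_s + R_p) = 43.1 × 0.1205 = 5.193 V.
I(R2) = V_A / R2 = 5.193/2.30 = 2.258 A.
(Equivalently: I_total = 2.369 A, then current-divider fraction G_k/ΣG = 0.9530.)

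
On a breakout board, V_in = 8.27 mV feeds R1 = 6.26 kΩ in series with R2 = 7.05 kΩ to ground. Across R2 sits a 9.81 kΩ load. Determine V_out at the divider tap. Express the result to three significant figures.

The load sits in parallel with R2, giving an effective lower resistance R2' = R2·R_L/(R2+R_L) = 4.102 kΩ.
Now apply the divider: V_out = 8.27 × 0.3959 = 3.274 mV.
(Unloaded it would be 4.38 mV; the load pulls it down.)

V_out ≈ 3.27 mV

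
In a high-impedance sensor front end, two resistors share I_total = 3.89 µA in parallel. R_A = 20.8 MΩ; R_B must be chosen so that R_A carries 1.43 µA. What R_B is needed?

R_B ≈ 12.1 MΩ

In a two-way split, I_A/I_total = R_B/(R_A + R_B).
With f = 0.3676, R_B = R_A · f/(1−f) = 20.8 × 0.5813 = 12.09 MΩ.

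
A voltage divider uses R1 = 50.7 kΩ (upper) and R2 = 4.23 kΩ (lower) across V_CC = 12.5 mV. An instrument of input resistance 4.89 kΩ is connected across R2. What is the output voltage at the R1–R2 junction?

V_out ≈ 0.535 mV

First combine the lower leg with the load: R2 ‖ R_L = 2.268 kΩ.
Voltage divider with the loaded lower leg: V_out = 12.5 × 2.268/(50.7 + 2.268) = 12.5 × 0.04282 = 0.5352 mV.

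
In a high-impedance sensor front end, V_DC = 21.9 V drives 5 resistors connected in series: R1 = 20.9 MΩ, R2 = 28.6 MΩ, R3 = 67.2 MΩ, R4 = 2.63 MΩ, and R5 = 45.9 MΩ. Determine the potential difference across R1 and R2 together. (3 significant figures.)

Total series resistance ΣR = 20.9 + 28.6 + 67.2 + 2.63 + 45.9 = 165.2 MΩ.
R_{R1..R2} = 20.9 + 28.6 = 49.50 MΩ.
V = V_DC · R/ΣR = 21.9 × 0.2996 = 6.561 V.

V ≈ 6.56 V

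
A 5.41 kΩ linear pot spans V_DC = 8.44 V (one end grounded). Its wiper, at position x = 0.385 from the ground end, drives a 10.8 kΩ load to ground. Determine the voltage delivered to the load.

V_out ≈ 2.90 V

The pot divides into 3.327 kΩ above the wiper and 2.083 kΩ below.
(x·R_p) ‖ R_L = 1.746 kΩ.
Loaded-divider output: V_out = 8.44 × 0.3442 = 2.905 V.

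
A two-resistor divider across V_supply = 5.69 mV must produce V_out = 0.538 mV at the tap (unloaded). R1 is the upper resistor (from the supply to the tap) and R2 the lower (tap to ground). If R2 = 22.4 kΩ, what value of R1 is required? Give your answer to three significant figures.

R1 ≈ 215 kΩ

The divider ratio is R2/(R1+R2) = 0.538/5.69 = 0.09455.
Rearranging, R1 = R2·(1−k)/k = 22.4 × 9.576 = 214.5 kΩ.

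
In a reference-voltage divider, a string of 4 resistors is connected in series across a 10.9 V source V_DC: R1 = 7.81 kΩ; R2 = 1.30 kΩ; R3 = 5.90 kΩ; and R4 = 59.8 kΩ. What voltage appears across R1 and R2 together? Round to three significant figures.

Series total: ΣR = 7.81 + 1.30 + 5.90 + 59.8 = 74.81 kΩ.
R_{R1..R2} = 7.81 + 1.30 = 9.110 kΩ.
By the voltage-divider rule, V = 10.9 × 9.110/74.81 = 1.327 V.

V ≈ 1.33 V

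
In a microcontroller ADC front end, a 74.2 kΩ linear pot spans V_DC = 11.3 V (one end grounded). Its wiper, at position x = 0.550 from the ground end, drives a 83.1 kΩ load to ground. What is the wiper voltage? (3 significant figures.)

V_out ≈ 5.09 V

The pot divides into 33.39 kΩ above the wiper and 40.81 kΩ below.
(x·R_p) ‖ R_L = 27.37 kΩ.
Then V_out = V_DC · 27.37/(33.39 + 27.37) = 5.090 V.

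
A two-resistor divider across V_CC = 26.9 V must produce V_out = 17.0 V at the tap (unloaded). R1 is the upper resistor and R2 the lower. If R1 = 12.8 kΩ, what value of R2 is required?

R2 ≈ 22.0 kΩ

The divider ratio is R2/(R1+R2) = 17.0/26.9 = 0.6320.
So R2 = R1 · V_out/(V_CC − V_out) = 12.8 × 17.0/(26.9 − 17.0) = 12.8 × 1.717 = 21.98 kΩ.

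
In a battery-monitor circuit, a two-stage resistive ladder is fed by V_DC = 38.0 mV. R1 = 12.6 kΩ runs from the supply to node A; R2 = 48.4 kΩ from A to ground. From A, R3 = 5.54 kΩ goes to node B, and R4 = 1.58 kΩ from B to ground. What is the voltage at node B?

Looking into the second stage from A: R3 + R4 = 7.120 kΩ appears in parallel with R2.
Effective lower resistance at A: R2 ‖ 7.120 = 6.207 kΩ.
So V_A = 38.0 × 0.3300 = 12.54 mV.
Stage 2 is unloaded, so V_B = V_A · R4/(R3+R4) = 12.54 × 1.58/7.120 = 2.783 mV.

V_B ≈ 2.78 mV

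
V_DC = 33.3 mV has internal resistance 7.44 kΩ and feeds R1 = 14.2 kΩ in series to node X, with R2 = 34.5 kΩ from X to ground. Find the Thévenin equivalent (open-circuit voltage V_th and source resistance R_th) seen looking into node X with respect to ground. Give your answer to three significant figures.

V_th ≈ 20.5 mV, R_th ≈ 13.3 kΩ

R1' = 7.44 + 14.2 = 21.64 kΩ (source resistance + R1).
With X open, the divider is unloaded: V_th = 33.3 × 34.5/56.14 = 20.46 mV.
Looking into X with the source shorted: R_th = R1'·R2/(R1'+R2) = 21.64 × 34.5/56.14 = 13.30 kΩ.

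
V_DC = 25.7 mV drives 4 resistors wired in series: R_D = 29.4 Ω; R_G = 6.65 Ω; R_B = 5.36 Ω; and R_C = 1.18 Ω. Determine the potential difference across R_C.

Series total: ΣR = 29.4 + 6.65 + 5.36 + 1.18 = 42.59 Ω.
Voltage divider: V = V_DC · (1.180 / 42.59) = 25.7 × 0.02771 = 0.7120 mV.

V ≈ 0.712 mV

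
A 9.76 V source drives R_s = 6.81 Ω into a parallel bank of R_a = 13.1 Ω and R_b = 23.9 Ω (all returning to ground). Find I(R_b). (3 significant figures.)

Parallel bank: R_p = 1/(1/13.1 + 1/23.9) = 8.462 Ω.
V_A by voltage divider: V_A = 9.76 × 8.462/(6.81 + 8.462) = 5.408 V.
Branch current I = V_A/R_b = 5.408/23.9 = 0.2263 A.
(Equivalently: I_total = 0.6391 A, then current-divider fraction G_k/ΣG = 0.3541.)

I ≈ 0.226 A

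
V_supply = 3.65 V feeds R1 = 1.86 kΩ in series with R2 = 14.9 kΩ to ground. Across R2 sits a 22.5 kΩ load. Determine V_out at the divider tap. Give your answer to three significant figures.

V_out ≈ 3.02 V

The load sits in parallel with R2, giving an effective lower resistance R2' = R2·R_L/(R2+R_L) = 8.964 kΩ.
Voltage divider with the loaded lower leg: V_out = 3.65 × 8.964/(1.86 + 8.964) = 3.65 × 0.8282 = 3.023 V.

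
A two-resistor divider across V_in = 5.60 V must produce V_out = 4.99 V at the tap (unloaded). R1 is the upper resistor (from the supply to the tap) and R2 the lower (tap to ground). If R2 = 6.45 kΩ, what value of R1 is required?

Required fraction k = V_out/V_in = 0.8911.
R1 = R2·(1/k − 1) = 6.45 × 0.1222 = 0.7885 kΩ.

R1 ≈ 0.788 kΩ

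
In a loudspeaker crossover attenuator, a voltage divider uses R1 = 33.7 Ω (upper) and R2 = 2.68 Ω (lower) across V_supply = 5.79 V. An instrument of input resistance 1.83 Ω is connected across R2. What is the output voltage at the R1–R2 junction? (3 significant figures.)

V_out ≈ 0.181 V

R2 ‖ R_L = (2.68 × 1.83)/(2.68 + 1.83) = 1.087 Ω.
Voltage divider with the loaded lower leg: V_out = 5.79 × 1.087/(33.7 + 1.087) = 5.79 × 0.03126 = 0.1810 V.
(Unloaded it would be 0.427 V; the load pulls it down.)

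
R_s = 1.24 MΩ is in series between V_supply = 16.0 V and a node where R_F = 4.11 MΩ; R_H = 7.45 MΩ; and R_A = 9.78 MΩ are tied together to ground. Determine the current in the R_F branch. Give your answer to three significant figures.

I ≈ 2.44 µA

Parallel bank: R_p = 1/(1/4.11 + 1/7.45 + 1/9.78) = 2.084 MΩ.
V_A by voltage divider: V_A = 16.0 × 2.084/(1.24 + 2.084) = 10.03 V.
I(R_F) = V_A / R_F = 10.03/4.11 = 2.441 µA.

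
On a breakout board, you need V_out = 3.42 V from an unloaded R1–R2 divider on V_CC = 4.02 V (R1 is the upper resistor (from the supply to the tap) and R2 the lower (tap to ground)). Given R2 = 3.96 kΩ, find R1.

The divider ratio is R2/(R1+R2) = 3.42/4.02 = 0.8507.
R1 = R2·(1/k − 1) = 3.96 × 0.1754 = 0.6947 kΩ.

R1 ≈ 0.695 kΩ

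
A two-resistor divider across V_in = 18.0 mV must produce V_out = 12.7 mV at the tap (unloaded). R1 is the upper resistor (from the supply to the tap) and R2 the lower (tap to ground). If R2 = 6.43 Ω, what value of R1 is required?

R1 ≈ 2.68 Ω

Required fraction k = V_out/V_in = 0.7056.
So R1 = R2 · (V_in/V_out − 1) = 6.43 × (18.0/12.7 − 1) = 6.43 × 0.4173 = 2.683 Ω.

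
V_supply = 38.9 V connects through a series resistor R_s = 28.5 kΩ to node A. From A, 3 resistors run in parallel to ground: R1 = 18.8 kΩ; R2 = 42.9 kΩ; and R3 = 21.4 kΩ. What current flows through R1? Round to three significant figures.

Equivalent of the parallel group: R_p = 8.115 kΩ.
V_A by voltage divider: V_A = 38.9 × 8.115/(28.5 + 8.115) = 8.621 V.
Branch current I = V_A/R1 = 8.621/18.8 = 0.4586 mA.
(Check via current divider: I_total = 1.062 mA; share G_k/ΣG = 0.4316 → same result.)

I ≈ 0.459 mA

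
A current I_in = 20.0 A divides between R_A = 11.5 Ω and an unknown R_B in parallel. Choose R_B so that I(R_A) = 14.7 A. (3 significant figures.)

R_B ≈ 31.9 Ω

In a two-way split, I_A/I_in = R_B/(R_A + R_B).
With f = 0.7350, R_B = R_A · f/(1−f) = 11.5 × 2.774 = 31.90 Ω.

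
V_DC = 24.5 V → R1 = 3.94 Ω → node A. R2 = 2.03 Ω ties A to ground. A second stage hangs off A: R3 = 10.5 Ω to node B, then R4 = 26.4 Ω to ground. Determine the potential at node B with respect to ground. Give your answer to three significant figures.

Node A sees R2 in parallel with the series input of stage 2, R3 + R4 = 36.90 Ω.
R2 ‖ (R3+R4) = 1.924 Ω.
So V_A = 24.5 × 0.3281 = 8.039 V.
V_B = V_A × 0.7154 = 5.751 V.

V_B ≈ 5.75 V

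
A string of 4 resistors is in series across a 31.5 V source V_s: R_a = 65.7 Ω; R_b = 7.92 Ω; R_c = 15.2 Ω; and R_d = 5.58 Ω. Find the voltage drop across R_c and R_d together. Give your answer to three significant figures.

V ≈ 6.93 V

ΣR = 65.7 + 7.92 + 15.2 + 5.58 = 94.40 Ω.
R_{R_c..R_d} = 15.2 + 5.58 = 20.78 Ω.
Voltage divider: V = V_s · (20.78 / 94.40) = 31.5 × 0.2201 = 6.934 V.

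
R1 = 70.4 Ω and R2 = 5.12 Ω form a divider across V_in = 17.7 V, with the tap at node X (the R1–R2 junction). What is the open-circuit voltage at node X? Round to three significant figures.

Open-circuit (no load on X): V_th = V_in · R2/(R1 + R2) = 17.7 × 5.12/(70.40 + 5.12) = 1.200 V.

V_th ≈ 1.20 V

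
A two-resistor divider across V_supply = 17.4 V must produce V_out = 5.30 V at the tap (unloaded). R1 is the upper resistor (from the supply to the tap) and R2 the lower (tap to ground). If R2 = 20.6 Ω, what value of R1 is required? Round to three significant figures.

R1 ≈ 47.0 Ω

Required fraction k = V_out/V_supply = 0.3046.
So R1 = R2 · (V_supply/V_out − 1) = 20.6 × (17.4/5.30 − 1) = 20.6 × 2.283 = 47.03 Ω.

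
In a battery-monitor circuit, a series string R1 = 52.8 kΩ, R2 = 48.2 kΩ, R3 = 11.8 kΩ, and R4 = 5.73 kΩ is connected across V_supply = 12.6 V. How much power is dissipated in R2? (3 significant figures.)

ΣR = 118.5 kΩ → I = 12.6/118.5 = 0.1063 mA.
P = I²R = 0.01130 × 48.2 = 0.5447 mW.

P ≈ 0.545 mW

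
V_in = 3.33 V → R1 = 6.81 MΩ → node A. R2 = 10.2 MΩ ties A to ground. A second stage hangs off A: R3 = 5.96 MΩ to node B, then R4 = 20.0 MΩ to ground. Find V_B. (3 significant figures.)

V_B ≈ 1.33 V

Looking into the second stage from A: R3 + R4 = 25.96 MΩ appears in parallel with R2.
R2 ‖ (R3+R4) = 7.323 MΩ.
V_A = 3.33 × 7.323/(6.81 + 7.323) = 1.725 V.
Stage 2 is unloaded, so V_B = V_A · R4/(R3+R4) = 1.725 × 20.0/25.96 = 1.329 V.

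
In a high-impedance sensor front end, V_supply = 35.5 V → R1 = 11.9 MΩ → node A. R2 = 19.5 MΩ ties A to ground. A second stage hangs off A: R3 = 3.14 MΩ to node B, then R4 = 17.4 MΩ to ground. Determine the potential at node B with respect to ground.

V_B ≈ 13.7 V

Node A sees R2 in parallel with the series input of stage 2, R3 + R4 = 20.54 MΩ.
Effective lower resistance at A: R2 ‖ 20.54 = 10.00 MΩ.
So V_A = 35.5 × 0.4567 = 16.21 V.
Then the unloaded second divider: V_B = V_A × R4/(R3+R4) = 16.21 × 0.8471 = 13.73 V.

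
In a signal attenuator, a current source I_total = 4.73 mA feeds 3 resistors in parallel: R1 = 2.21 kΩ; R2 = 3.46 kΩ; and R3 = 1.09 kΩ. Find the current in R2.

Total conductance ΣG = 1/2.21 + 1/3.46 + 1/1.09 = 1.659 (units of 1/kΩ).
R2 takes the fraction G_k/ΣG = 0.2890/1.659 = 0.1742, so I = 4.73 × 0.1742 = 0.8241 mA.

I ≈ 0.824 mA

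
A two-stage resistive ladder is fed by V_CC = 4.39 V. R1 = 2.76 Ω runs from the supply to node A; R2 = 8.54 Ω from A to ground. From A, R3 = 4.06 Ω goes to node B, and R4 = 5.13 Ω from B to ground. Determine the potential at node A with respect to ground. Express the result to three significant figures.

V_A ≈ 2.70 V

Looking into the second stage from A: R3 + R4 = 9.190 Ω appears in parallel with R2.
R2 ‖ (R3+R4) = 4.427 Ω.
First divider: V_A = V_CC · 4.427/(2.76 + 4.427) = 2.704 V.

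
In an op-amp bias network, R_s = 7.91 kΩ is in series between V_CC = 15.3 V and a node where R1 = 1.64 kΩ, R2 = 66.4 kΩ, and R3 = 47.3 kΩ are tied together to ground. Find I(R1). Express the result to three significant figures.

Combine the parallel branches: R_p = (1/1.64 + 1/66.4 + 1/47.3)⁻¹ = 1.548 kΩ.
V_A by voltage divider: V_A = 15.3 × 1.548/(7.91 + 1.548) = 2.504 V.
Branch current I = V_A/R1 = 2.504/1.64 = 1.527 mA.
(Equivalently: I_total = 1.618 mA, then current-divider fraction G_k/ΣG = 0.9440.)

I ≈ 1.53 mA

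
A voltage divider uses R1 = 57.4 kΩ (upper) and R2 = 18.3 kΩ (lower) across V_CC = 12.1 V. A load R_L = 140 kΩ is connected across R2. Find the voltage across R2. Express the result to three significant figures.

The load sits in parallel with R2, giving an effective lower resistance R2' = R2·R_L/(R2+R_L) = 16.18 kΩ.
Voltage divider with the loaded lower leg: V_out = 12.1 × 16.18/(57.4 + 16.18) = 12.1 × 0.2199 = 2.661 V.

V_out ≈ 2.66 V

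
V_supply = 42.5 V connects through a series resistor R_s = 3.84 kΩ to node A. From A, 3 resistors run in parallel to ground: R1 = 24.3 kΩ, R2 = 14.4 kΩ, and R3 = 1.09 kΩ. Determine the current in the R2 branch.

Combine the parallel branches: R_p = (1/24.3 + 1/14.4 + 1/1.09)⁻¹ = 0.9727 kΩ.
Node voltage V_A = V_supply · R_p/(R_s + R_p) = 42.5 × 0.2021 = 8.590 V.
Branch current I = V_A/R2 = 8.590/14.4 = 0.5965 mA.

I ≈ 0.597 mA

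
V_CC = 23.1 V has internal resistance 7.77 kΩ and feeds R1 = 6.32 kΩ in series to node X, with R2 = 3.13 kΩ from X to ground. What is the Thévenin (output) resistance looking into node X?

R1' = 7.77 + 6.32 = 14.09 kΩ (source resistance + R1).
Looking into X with the source shorted: R_th = R1'·R2/(R1'+R2) = 14.09 × 3.13/17.22 = 2.561 kΩ.

R_th ≈ 2.56 kΩ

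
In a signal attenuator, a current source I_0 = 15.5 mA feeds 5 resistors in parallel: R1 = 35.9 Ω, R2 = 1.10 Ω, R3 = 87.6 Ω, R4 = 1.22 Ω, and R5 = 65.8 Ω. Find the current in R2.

I ≈ 7.90 mA

Total conductance ΣG = 1/35.9 + 1/1.10 + 1/87.6 + 1/1.22 + 1/65.8 = 1.783 (units of 1/Ω).
Current divider: I(R2) = I_0 · G_k/ΣG = 15.5 × (0.9091/1.783) = 15.5 × 0.5098 = 7.902 mA.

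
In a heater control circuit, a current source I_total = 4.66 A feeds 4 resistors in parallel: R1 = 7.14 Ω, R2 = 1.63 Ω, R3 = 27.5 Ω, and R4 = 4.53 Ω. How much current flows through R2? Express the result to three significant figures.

ΣG = 1/7.14 + 1/1.63 + 1/27.5 + 1/4.53 = 1.011.
Current divider: I(R2) = I_total · G_k/ΣG = 4.66 × (0.6135/1.011) = 4.66 × 0.6070 = 2.829 A.

I ≈ 2.83 A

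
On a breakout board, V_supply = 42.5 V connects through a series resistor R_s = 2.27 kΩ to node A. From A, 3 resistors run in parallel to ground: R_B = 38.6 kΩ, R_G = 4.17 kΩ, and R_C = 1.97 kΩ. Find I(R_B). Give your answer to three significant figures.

I ≈ 0.400 mA

Combine the parallel branches: R_p = (1/38.6 + 1/4.17 + 1/1.97)⁻¹ = 1.293 kΩ.
V_A = 42.5 × 1.293/3.563 = 15.42 V.
I(R_B) = V_A / R_B = 15.42/38.6 = 0.3996 mA.
(Equivalently: I_total = 11.93 mA, then current-divider fraction G_k/ΣG = 0.03350.)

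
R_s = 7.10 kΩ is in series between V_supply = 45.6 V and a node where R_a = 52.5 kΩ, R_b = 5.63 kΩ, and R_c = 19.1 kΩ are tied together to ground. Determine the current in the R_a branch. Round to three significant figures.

I ≈ 0.314 mA

Parallel bank: R_p = 1/(1/52.5 + 1/5.63 + 1/19.1) = 4.016 kΩ.
Node voltage V_A = V_supply · R_p/(R_s + R_p) = 45.6 × 0.3613 = 16.47 V.
I(R_a) = V_A / R_a = 16.47/52.5 = 0.3138 mA.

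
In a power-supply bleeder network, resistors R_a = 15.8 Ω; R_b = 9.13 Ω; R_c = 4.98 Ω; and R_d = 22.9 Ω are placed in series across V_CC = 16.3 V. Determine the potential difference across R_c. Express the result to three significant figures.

ΣR = 15.8 + 9.13 + 4.98 + 22.9 = 52.81 Ω.
V = V_CC · R/ΣR = 16.3 × 0.09430 = 1.537 V.

V ≈ 1.54 V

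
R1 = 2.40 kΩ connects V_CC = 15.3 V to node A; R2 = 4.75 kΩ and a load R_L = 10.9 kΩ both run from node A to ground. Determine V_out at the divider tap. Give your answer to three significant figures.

First combine the lower leg with the load: R2 ‖ R_L = 3.308 kΩ.
Then V_out = V_CC · R2'/(R1 + R2') = 15.3 × 3.308/5.708 = 8.867 V.
(Unloaded it would be 10.2 V; the load pulls it down.)

V_out ≈ 8.87 V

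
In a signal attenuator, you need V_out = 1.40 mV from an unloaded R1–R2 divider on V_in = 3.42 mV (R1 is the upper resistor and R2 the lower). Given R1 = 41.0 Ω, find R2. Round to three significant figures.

R2 ≈ 28.4 Ω

Required fraction k = V_out/V_in = 0.4094.
Rearranging, R2 = R1·k/(1−k) = 41.0 × 0.6931 = 28.42 Ω.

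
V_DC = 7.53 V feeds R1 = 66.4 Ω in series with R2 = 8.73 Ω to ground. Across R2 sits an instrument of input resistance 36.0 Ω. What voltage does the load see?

V_out ≈ 0.721 V

The load sits in parallel with R2, giving an effective lower resistance R2' = R2·R_L/(R2+R_L) = 7.026 Ω.
Voltage divider with the loaded lower leg: V_out = 7.53 × 7.026/(66.4 + 7.026) = 7.53 × 0.09569 = 0.7205 V.
(Unloaded it would be 0.875 V; the load pulls it down.)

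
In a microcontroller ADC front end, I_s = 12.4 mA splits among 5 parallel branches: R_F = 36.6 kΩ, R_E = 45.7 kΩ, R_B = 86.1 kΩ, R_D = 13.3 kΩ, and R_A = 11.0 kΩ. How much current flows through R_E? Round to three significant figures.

I ≈ 1.20 mA

Conductances: ΣG = 1/36.6 + 1/45.7 + 1/86.1 + 1/13.3 + 1/11.0 = 0.2269 (1/kΩ).
Current divider: I(R_E) = I_s · G_k/ΣG = 12.4 × (0.02188/0.2269) = 12.4 × 0.09643 = 1.196 mA.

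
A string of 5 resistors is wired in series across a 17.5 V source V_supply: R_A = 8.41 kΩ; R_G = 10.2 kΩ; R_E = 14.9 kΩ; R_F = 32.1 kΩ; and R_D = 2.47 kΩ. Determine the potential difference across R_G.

Total series resistance ΣR = 8.41 + 10.2 + 14.9 + 32.1 + 2.47 = 68.08 kΩ.
Voltage divider: V = V_supply · (10.20 / 68.08) = 17.5 × 0.1498 = 2.622 V.

V ≈ 2.62 V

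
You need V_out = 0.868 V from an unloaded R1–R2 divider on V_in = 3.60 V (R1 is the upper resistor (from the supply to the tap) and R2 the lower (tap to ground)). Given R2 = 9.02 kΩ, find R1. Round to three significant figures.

R1 ≈ 28.4 kΩ

V_out/V_in = R2/(R1+R2) = 0.2411.
Rearranging, R1 = R2·(1−k)/k = 9.02 × 3.147 = 28.39 kΩ.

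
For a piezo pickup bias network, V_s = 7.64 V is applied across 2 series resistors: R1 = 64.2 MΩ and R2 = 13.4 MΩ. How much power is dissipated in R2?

The common current is I = 7.64/77.60 = 0.09845 µA.
P(R2) = I²·R2 = (0.09845)² × 13.4 = 0.1299 µW.

P ≈ 0.130 µW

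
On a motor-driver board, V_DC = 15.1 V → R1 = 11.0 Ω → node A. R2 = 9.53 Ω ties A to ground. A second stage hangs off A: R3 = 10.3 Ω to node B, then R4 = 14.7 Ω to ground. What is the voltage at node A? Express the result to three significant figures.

Looking into the second stage from A: R3 + R4 = 25.00 Ω appears in parallel with R2.
R2 ‖ (R3+R4) = 6.900 Ω.
V_A = 15.1 × 6.900/(11.0 + 6.900) = 5.821 V.

V_A ≈ 5.82 V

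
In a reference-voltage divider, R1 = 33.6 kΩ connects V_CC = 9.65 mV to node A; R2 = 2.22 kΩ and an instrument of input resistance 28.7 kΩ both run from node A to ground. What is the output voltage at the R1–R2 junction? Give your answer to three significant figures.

First combine the lower leg with the load: R2 ‖ R_L = 2.061 kΩ.
Now apply the divider: V_out = 9.65 × 0.05778 = 0.5576 mV.

V_out ≈ 0.558 mV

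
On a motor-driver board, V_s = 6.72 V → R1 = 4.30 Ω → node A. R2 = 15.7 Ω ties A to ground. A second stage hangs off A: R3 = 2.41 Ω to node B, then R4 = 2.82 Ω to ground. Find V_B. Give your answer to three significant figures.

V_B ≈ 1.73 V

The second stage (R3 + R4 = 5.230 Ω) loads node A in parallel with R2.
Effective lower resistance at A: R2 ‖ 5.230 = 3.923 Ω.
So V_A = 6.72 × 0.4771 = 3.206 V.
V_B = V_A × 0.5392 = 1.729 V.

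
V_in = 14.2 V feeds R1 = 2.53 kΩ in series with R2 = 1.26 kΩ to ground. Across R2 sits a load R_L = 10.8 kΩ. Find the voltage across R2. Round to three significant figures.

The load sits in parallel with R2, giving an effective lower resistance R2' = R2·R_L/(R2+R_L) = 1.128 kΩ.
Voltage divider with the loaded lower leg: V_out = 14.2 × 1.128/(2.53 + 1.128) = 14.2 × 0.3084 = 4.380 V.
(Unloaded it would be 4.72 V; the load pulls it down.)

V_out ≈ 4.38 V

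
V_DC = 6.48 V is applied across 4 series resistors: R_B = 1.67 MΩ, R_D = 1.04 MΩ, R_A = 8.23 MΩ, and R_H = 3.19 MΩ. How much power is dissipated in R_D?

P ≈ 0.219 µW

Series current I = V_DC/ΣR = 6.48/14.13 = 0.4586 µA.
V(R_D) = I·R = 0.4769 V; P = V·I = 0.4769 × 0.4586 = 0.2187 µW.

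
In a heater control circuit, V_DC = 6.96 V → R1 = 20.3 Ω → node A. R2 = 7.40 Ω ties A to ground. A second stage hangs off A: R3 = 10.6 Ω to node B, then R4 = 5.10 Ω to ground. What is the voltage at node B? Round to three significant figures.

Looking into the second stage from A: R3 + R4 = 15.70 Ω appears in parallel with R2.
Effective lower resistance at A: R2 ‖ 15.70 = 5.029 Ω.
So V_A = 6.96 × 0.1986 = 1.382 V.
V_B = V_A × 0.3248 = 0.4489 V.

V_B ≈ 0.449 V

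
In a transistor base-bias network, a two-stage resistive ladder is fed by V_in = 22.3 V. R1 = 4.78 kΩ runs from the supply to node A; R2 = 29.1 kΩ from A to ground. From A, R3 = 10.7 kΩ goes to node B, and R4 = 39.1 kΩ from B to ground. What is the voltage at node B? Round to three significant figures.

V_B ≈ 13.9 V

Node A sees R2 in parallel with the series input of stage 2, R3 + R4 = 49.80 kΩ.
Effective lower resistance at A: R2 ‖ 49.80 = 18.37 kΩ.
First divider: V_A = V_in · 18.37/(4.78 + 18.37) = 17.69 V.
Stage 2 is unloaded, so V_B = V_A · R4/(R3+R4) = 17.69 × 39.1/49.80 = 13.89 V.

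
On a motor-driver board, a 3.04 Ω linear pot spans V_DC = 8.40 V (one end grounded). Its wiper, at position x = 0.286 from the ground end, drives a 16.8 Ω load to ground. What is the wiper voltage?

V_out ≈ 2.32 V

Lower segment x·R_p = 0.8694 Ω; upper segment (1−x)·R_p = 2.171 Ω.
(x·R_p) ‖ R_L = 0.8267 Ω.
V_out = 8.40 × 0.8267/(2.171 + 0.8267) = 2.317 V.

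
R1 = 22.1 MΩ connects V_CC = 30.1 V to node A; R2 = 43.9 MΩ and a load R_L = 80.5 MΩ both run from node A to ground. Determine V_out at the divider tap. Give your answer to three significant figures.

First combine the lower leg with the load: R2 ‖ R_L = 28.41 MΩ.
Now apply the divider: V_out = 30.1 × 0.5624 = 16.93 V.

V_out ≈ 16.9 V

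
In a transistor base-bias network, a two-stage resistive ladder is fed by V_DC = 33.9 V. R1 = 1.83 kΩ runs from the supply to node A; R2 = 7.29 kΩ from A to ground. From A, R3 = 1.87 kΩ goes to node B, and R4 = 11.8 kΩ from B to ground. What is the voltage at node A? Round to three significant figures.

V_A ≈ 24.5 V

Looking into the second stage from A: R3 + R4 = 13.67 kΩ appears in parallel with R2.
R2 ‖ (R3+R4) = 4.754 kΩ.
V_A = 33.9 × 4.754/(1.83 + 4.754) = 24.48 V.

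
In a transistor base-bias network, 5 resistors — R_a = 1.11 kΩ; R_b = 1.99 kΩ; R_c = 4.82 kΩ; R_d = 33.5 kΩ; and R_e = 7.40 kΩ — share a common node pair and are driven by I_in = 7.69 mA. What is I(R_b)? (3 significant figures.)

I ≈ 2.18 mA

Conductances: ΣG = 1/1.11 + 1/1.99 + 1/4.82 + 1/33.5 + 1/7.40 = 1.776 (1/kΩ).
By the current-divider rule, I = I_in · G_k/ΣG = 7.69 × 0.2830 = 2.176 mA.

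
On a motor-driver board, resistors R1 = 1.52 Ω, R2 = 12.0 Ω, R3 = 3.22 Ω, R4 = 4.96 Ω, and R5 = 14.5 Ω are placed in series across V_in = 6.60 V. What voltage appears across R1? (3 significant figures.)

Series total: ΣR = 1.52 + 12.0 + 3.22 + 4.96 + 14.5 = 36.20 Ω.
By the voltage-divider rule, V = 6.60 × 1.520/36.20 = 0.2771 V.

V ≈ 0.277 V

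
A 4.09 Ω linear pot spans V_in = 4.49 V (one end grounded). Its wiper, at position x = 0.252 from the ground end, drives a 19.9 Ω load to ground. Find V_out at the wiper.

Split the track: R_lower = x·R_p = 1.031 Ω, R_upper = (1−x)·R_p = 3.059 Ω.
Lower segment in parallel with the load: 1.031 ‖ 19.9 = 0.9799 Ω.
Loaded-divider output: V_out = 4.49 × 0.2426 = 1.089 V.
(Unloaded: V_out = x·V_in = 1.13 V.)

V_out ≈ 1.09 V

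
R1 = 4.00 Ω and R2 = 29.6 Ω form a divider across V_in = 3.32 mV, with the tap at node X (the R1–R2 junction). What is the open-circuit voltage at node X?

With X open, the divider is unloaded: V_th = 3.32 × 29.6/33.60 = 2.925 mV.

V_th ≈ 2.92 mV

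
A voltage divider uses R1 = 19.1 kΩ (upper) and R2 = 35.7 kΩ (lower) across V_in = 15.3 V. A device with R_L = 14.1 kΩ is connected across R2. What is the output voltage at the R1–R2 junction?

V_out ≈ 5.29 V

R2 ‖ R_L = (35.7 × 14.1)/(35.7 + 14.1) = 10.11 kΩ.
Voltage divider with the loaded lower leg: V_out = 15.3 × 10.11/(19.1 + 10.11) = 15.3 × 0.3461 = 5.295 V.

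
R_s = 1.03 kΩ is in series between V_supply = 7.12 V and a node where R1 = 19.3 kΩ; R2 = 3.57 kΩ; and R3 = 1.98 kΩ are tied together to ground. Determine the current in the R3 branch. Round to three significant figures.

I ≈ 1.93 mA

Equivalent of the parallel group: R_p = 1.195 kΩ.
V_A by voltage divider: V_A = 7.12 × 1.195/(1.03 + 1.195) = 3.824 V.
Branch current I = V_A/R3 = 3.824/1.98 = 1.931 mA.
(Equivalently: I_total = 3.200 mA, then current-divider fraction G_k/ΣG = 0.6034.)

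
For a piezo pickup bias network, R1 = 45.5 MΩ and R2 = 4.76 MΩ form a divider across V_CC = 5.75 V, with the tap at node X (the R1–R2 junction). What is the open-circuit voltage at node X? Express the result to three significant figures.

V_th ≈ 0.545 V

With X open, the divider is unloaded: V_th = 5.75 × 4.76/50.26 = 0.5446 V.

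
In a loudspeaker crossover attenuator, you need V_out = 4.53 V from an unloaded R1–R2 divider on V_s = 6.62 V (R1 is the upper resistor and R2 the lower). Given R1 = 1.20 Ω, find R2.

R2 ≈ 2.60 Ω

The divider ratio is R2/(R1+R2) = 4.53/6.62 = 0.6843.
R2 = R1 · 0.6843/(1 − 0.6843) = 2.601 Ω.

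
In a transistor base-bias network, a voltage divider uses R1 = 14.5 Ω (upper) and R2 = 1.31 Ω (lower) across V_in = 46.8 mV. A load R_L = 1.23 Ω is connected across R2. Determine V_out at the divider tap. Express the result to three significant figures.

V_out ≈ 1.96 mV

The load sits in parallel with R2, giving an effective lower resistance R2' = R2·R_L/(R2+R_L) = 0.6344 Ω.
Then V_out = V_in · R2'/(R1 + R2') = 46.8 × 0.6344/15.13 = 1.962 mV.
(Unloaded it would be 3.88 mV; the load pulls it down.)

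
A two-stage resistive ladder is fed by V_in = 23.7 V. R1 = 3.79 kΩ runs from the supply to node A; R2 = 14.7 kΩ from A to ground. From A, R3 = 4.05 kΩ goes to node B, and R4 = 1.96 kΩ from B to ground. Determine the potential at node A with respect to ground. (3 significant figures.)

Looking into the second stage from A: R3 + R4 = 6.010 kΩ appears in parallel with R2.
Effective lower resistance at A: R2 ‖ 6.010 = 4.266 kΩ.
First divider: V_A = V_in · 4.266/(3.79 + 4.266) = 12.55 V.

V_A ≈ 12.6 V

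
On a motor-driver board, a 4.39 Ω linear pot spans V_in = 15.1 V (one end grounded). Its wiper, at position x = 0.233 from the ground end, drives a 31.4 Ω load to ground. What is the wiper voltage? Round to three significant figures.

V_out ≈ 3.43 V

The pot divides into 3.367 Ω above the wiper and 1.023 Ω below.
R_L loads the lower segment: effective lower R = 0.9906 Ω.
Loaded-divider output: V_out = 15.1 × 0.2273 = 3.433 V.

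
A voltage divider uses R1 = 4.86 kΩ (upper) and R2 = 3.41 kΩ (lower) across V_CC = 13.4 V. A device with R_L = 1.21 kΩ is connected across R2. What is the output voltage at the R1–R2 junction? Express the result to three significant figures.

First combine the lower leg with the load: R2 ‖ R_L = 0.8931 kΩ.
Voltage divider with the loaded lower leg: V_out = 13.4 × 0.8931/(4.86 + 0.8931) = 13.4 × 0.1552 = 2.080 V.
(Unloaded it would be 5.53 V; the load pulls it down.)

V_out ≈ 2.08 V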